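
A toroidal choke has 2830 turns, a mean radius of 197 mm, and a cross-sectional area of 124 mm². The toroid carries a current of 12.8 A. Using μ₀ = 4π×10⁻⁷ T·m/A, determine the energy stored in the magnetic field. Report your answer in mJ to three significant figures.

U ≈ 82.6 mJ

L = μ₀N²A/(2πR) = (4π×10⁻⁷)(2830)²(1.240×10^-4)/(2π×0.197) = 1.008×10^-3 H.
U = ½LI² = ½(1.008×10^-3)(12.8)² = 8.259×10^-2 J.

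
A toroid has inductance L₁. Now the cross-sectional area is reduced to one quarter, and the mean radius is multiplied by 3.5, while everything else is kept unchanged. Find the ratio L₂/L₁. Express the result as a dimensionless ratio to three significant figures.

For a toroid, L ∝ μᵣN²A/R.
L₂/L₁ = (0.25) × (3.5)^-1 = 0.0714.

L₂/L₁ = 0.0714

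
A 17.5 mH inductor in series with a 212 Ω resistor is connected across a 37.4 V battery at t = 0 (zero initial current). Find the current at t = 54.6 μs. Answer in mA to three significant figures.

τ = L/R = 1.750×10^-2/212 = 8.2547×10^-5 s; final current I_∞ = ε/R = 37.4/212 = 0.1764 A.
I(t) = I_∞(1 − e^(−t/τ)) with t/τ = 0.661.
I = (0.1764)(1 − e^(−0.661)) = 8.537×10^-2 A.

I ≈ 85.4 mA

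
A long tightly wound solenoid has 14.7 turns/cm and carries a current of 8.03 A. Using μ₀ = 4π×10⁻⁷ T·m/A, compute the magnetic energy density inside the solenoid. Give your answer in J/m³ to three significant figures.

B = μ₀nI = (4π×10⁻⁷)(1.470×10^3)(8.03) = 1.483×10^-2 T.
u = B²/(2μ₀) = (1.483×10^-2)²/(2×4π×10⁻⁷) = 87.548 J/m³.

u ≈ 87.5 J/m³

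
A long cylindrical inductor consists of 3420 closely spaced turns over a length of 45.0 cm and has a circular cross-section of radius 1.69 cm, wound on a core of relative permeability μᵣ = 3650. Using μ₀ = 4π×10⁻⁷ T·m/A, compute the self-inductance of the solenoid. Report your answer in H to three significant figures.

L ≈ 107 H

A = πr² = π(1.690×10^-2 m)² = 8.973×10^-4 m².
For a long solenoid, L = μ₀μᵣN²A/ℓ.
L = (4π×10⁻⁷)(3650)(3420)²(8.973×10^-4)/(0.45 m) = 107 H.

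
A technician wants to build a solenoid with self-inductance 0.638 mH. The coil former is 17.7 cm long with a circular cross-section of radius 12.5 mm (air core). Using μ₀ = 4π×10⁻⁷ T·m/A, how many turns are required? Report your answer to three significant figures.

N ≈ 428 turns

A = πr² = π(1.250×10^-2 m)² = 4.909×10^-4 m².
From L = μ₀N²A/ℓ, N = √(Lℓ / (μ₀A)).
N = √[(6.380×10^-4)(0.177) / ((4π×10⁻⁷)×4.909×10^-4)] = √(1.831×10^5) ≈ 427.9.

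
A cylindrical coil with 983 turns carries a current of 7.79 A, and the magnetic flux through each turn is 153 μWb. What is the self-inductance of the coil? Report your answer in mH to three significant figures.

L ≈ 19.3 mH

Self-inductance is defined by L = NΦ_B/I (flux linkage over current).
L = (983)(1.530×10^-4 Wb)/(7.79 A) = 1.931×10^-2 H.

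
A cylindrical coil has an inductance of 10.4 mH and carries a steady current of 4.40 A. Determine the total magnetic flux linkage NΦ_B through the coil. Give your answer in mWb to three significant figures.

From L = NΦ_B/I, the flux linkage is NΦ_B = LI.
NΦ_B = (1.040×10^-2 H)(4.40 A) = 4.576×10^-2 Wb.

NΦ_B ≈ 45.8 mWb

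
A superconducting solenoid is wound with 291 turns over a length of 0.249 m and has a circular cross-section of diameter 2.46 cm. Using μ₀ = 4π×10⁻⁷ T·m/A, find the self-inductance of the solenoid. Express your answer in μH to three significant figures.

A = π(d/2)² = π(1.230×10^-2 m)² = 4.753×10^-4 m².
For a long solenoid, L = μ₀N²A/ℓ.
L = (4π×10⁻⁷)(291)²(4.753×10^-4)/(0.249 m) = 2.031×10^-4 H.

L ≈ 203 μH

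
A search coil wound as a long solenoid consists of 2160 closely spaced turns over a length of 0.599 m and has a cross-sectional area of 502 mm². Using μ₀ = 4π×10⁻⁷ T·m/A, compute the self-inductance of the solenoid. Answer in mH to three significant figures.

A = 502 mm² = 5.020×10^-4 m².
For a long solenoid, L = μ₀N²A/ℓ.
L = (4π×10⁻⁷)(2160)²(5.020×10^-4)/(0.599 m) = 4.914×10^-3 H.

L ≈ 4.91 mH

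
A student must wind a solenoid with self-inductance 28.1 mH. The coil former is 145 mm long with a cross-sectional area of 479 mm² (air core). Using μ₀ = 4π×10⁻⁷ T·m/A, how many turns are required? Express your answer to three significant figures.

A = 479 mm² = 4.790×10^-4 m².
From L = μ₀N²A/ℓ, N = √(Lℓ / (μ₀A)).
N = √[(2.810×10^-2)(0.145) / ((4π×10⁻⁷)×4.790×10^-4)] = √(6.769×10^6) ≈ 2601.7.

N ≈ 2600 turns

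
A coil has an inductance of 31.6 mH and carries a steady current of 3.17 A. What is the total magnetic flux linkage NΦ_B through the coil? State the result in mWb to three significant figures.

NΦ_B ≈ 100 mWb

From L = NΦ_B/I, the flux linkage is NΦ_B = LI.
NΦ_B = (3.160×10^-2 H)(3.17 A) = 0.1002 Wb.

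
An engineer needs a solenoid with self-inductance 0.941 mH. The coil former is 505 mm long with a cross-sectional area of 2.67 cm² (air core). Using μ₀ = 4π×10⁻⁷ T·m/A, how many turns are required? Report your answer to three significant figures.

A = 2.67 cm² = 2.670×10^-4 m².
From L = μ₀N²A/ℓ, N = √(Lℓ / (μ₀A)).
N = √[(9.410×10^-4)(0.505) / ((4π×10⁻⁷)×2.670×10^-4)] = √(1.416×10^6) ≈ 1190.1.

N ≈ 1190 turns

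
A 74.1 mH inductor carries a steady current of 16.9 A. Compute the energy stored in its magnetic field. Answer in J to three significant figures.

U ≈ 10.6 J

Stored magnetic energy: U = ½LI².
U = ½(7.410×10^-2 H)(16.9 A)² = 10.58 J.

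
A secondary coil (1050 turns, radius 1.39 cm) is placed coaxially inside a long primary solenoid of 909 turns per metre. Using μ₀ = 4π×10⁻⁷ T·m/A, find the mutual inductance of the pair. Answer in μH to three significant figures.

The outer solenoid produces a uniform field B₁ = μ₀n₁I₁ across the inner coil,
so the flux linkage is N₂Φ = N₂B₁A₂ = μ₀n₁N₂A₂·I₁, giving M = μ₀n₁N₂A₂.
A₂ = πr² = π(1.390×10^-2 m)² = 6.070×10^-4 m².
M = (4π×10⁻⁷)(909)(1050)(6.070×10^-4) = 7.280×10^-4 H.

M ≈ 728 μH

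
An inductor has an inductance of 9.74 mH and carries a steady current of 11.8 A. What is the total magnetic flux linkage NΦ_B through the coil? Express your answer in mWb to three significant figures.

NΦ_B ≈ 115 mWb

From L = NΦ_B/I, the flux linkage is NΦ_B = LI.
NΦ_B = (9.740×10^-3 H)(11.8 A) = 0.1149 Wb.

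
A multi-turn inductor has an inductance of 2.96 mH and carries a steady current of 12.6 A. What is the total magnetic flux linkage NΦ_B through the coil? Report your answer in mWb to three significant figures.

From L = NΦ_B/I, the flux linkage is NΦ_B = LI.
NΦ_B = (2.960×10^-3 H)(12.6 A) = 3.730×10^-2 Wb.

NΦ_B ≈ 37.3 mWb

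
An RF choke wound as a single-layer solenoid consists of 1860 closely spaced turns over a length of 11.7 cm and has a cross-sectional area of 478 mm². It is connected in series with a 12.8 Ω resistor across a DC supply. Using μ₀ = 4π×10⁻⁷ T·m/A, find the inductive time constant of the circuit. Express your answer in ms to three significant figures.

τ ≈ 1.39 ms

A = 478 mm² = 4.780×10^-4 m².
L = μ₀N²A/ℓ = (4π×10⁻⁷)(1860)²(4.780×10^-4)/(0.117) = 1.776×10^-2 H.
τ = L/R = (1.776×10^-2)/(12.8) = 1.388×10^-3 s.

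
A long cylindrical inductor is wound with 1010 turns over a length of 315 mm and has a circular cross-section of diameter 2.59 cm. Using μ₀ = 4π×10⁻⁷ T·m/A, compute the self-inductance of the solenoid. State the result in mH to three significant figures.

A = π(d/2)² = π(1.295×10^-2 m)² = 5.269×10^-4 m².
For a long solenoid, L = μ₀N²A/ℓ.
L = (4π×10⁻⁷)(1010)²(5.269×10^-4)/(0.315 m) = 2.144×10^-3 H.

L ≈ 2.14 mH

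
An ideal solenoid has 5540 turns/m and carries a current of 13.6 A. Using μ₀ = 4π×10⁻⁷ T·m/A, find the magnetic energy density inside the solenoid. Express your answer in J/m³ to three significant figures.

u ≈ 3570 J/m³

B = μ₀nI = (4π×10⁻⁷)(5.540×10^3)(13.6) = 9.468×10^-2 T.
u = B²/(2μ₀) = (9.468×10^-2)²/(2×4π×10⁻⁷) = 3.567×10^3 J/m³.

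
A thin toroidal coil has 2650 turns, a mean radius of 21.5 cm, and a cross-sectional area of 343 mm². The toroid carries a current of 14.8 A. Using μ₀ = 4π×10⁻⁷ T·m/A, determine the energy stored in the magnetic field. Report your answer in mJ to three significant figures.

U ≈ 245 mJ

L = μ₀N²A/(2πR) = (4π×10⁻⁷)(2650)²(3.430×10^-4)/(2π×0.215) = 2.241×10^-3 H.
U = ½LI² = ½(2.241×10^-3)(14.8)² = 0.2454 J.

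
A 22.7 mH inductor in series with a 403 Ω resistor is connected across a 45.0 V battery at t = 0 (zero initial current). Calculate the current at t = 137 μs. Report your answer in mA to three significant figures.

τ = L/R = 2.270×10^-2/403 = 5.633×10^-5 s; final current I_∞ = ε/R = 45.0/403 = 0.1117 A.
I(t) = I_∞(1 − e^(−t/τ)) with t/τ = 2.432.
I = (0.1117)(1 − e^(−2.432)) = 0.1019 A.

I ≈ 102 mA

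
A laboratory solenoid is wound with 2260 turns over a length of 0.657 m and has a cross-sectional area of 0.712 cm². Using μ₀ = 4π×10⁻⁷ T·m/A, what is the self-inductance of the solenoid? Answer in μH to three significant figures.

L ≈ 696 μH

A = 0.712 cm² = 7.120×10^-5 m².
For a long solenoid, L = μ₀N²A/ℓ.
L = (4π×10⁻⁷)(2260)²(7.120×10^-5)/(0.657 m) = 6.956×10^-4 H.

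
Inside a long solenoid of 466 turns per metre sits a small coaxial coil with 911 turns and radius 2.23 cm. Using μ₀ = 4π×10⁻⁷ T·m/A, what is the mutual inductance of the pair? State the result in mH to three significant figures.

The outer solenoid produces a uniform field B₁ = μ₀n₁I₁ across the inner coil,
so the flux linkage is N₂Φ = N₂B₁A₂ = μ₀n₁N₂A₂·I₁, giving M = μ₀n₁N₂A₂.
A₂ = πr² = π(2.230×10^-2 m)² = 1.562×10^-3 m².
M = (4π×10⁻⁷)(466)(911)(1.562×10^-3) = 8.334×10^-4 H.

M ≈ 0.833 mH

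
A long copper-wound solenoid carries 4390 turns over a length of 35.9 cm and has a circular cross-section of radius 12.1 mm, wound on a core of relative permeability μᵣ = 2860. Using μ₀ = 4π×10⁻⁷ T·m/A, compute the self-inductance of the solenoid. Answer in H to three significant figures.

L ≈ 88.7 H

A = πr² = π(1.210×10^-2 m)² = 4.600×10^-4 m².
For a long solenoid, L = μ₀μᵣN²A/ℓ.
L = (4π×10⁻⁷)(2860)(4390)²(4.600×10^-4)/(0.359 m) = 88.74 H.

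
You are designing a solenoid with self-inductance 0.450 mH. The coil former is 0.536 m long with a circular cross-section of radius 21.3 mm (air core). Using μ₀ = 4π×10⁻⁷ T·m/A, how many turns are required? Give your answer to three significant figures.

A = πr² = π(2.130×10^-2 m)² = 1.425×10^-3 m².
From L = μ₀N²A/ℓ, N = √(Lℓ / (μ₀A)).
N = √[(4.500×10^-4)(0.536) / ((4π×10⁻⁷)×1.425×10^-3)] = √(1.347×10^5) ≈ 367.0.

N ≈ 367 turns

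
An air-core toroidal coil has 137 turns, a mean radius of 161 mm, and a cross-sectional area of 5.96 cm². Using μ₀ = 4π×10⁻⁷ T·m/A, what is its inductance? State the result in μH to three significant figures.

L ≈ 13.9 μH

For a thin toroid, L = μ₀N²A/(2πR).
L = (4π×10⁻⁷)(137)²(5.960×10^-4) / (2π×0.161 m) = 1.390×10^-5 H.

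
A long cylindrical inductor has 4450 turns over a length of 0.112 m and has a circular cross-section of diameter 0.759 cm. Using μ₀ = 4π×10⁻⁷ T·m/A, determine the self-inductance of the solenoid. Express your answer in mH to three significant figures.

L ≈ 10.1 mH

A = π(d/2)² = π(3.795×10^-3 m)² = 4.5245×10^-5 m².
For a long solenoid, L = μ₀N²A/ℓ.
L = (4π×10⁻⁷)(4450)²(4.5245×10^-5)/(0.112 m) = 1.005×10^-2 H.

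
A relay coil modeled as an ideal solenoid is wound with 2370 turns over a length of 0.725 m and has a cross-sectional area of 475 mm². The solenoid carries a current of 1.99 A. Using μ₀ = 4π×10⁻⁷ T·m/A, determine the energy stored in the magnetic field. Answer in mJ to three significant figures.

A = 475 mm² = 4.750×10^-4 m².
L = μ₀N²A/ℓ = (4π×10⁻⁷)(2370)²(4.750×10^-4)/(0.725) = 4.624×10^-3 H.
U = ½LI² = ½(4.624×10^-3)(1.99)² = 9.157×10^-3 J.

U ≈ 9.16 mJ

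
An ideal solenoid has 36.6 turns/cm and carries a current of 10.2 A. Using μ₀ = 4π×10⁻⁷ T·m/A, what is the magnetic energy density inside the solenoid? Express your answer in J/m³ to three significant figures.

B = μ₀nI = (4π×10⁻⁷)(3.660×10^3)(10.2) = 4.691×10^-2 T.
u = B²/(2μ₀) = (4.691×10^-2)²/(2×4π×10⁻⁷) = 875.7 J/m³.

u ≈ 876 J/m³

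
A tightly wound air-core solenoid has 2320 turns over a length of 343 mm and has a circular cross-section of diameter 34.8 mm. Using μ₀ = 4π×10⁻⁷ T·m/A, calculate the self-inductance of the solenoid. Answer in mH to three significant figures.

A = π(d/2)² = π(1.740×10^-2 m)² = 9.511×10^-4 m².
For a long solenoid, L = μ₀N²A/ℓ.
L = (4π×10⁻⁷)(2320)²(9.511×10^-4)/(0.343 m) = 1.876×10^-2 H.

L ≈ 18.8 mH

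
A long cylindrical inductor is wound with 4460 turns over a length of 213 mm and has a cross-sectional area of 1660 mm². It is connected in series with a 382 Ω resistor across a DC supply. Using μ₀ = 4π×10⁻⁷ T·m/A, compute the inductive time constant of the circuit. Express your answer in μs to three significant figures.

A = 1660 mm² = 1.660×10^-3 m².
L = μ₀N²A/ℓ = (4π×10⁻⁷)(4460)²(1.660×10^-3)/(0.213) = 0.1948 H.
τ = L/R = (0.1948)/(382) = 5.100×10^-4 s.

τ ≈ 510 μs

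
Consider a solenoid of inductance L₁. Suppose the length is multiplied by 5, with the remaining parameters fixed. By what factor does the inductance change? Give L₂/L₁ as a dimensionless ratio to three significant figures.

L₂/L₁ = 0.200

For a solenoid, L ∝ μᵣN²A/ℓ.
L₂/L₁ = (5)^-1 = 0.200.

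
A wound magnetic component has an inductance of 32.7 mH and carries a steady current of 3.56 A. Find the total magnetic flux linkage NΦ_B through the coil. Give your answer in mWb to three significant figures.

NΦ_B ≈ 116 mWb

From L = NΦ_B/I, the flux linkage is NΦ_B = LI.
NΦ_B = (3.270×10^-2 H)(3.56 A) = 0.1164 Wb.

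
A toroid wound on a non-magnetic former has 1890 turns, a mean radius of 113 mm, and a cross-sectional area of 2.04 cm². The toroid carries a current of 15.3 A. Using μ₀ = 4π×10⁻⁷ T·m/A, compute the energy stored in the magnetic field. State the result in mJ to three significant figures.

L = μ₀N²A/(2πR) = (4π×10⁻⁷)(1890)²(2.040×10^-4)/(2π×0.113) = 1.290×10^-3 H.
U = ½LI² = ½(1.290×10^-3)(15.3)² = 0.151 J.

U ≈ 151 mJ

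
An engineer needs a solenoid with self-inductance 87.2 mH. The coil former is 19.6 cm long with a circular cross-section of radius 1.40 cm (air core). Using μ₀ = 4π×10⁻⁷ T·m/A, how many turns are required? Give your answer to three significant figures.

N ≈ 4700 turns

A = πr² = π(1.400×10^-2 m)² = 6.158×10^-4 m².
From L = μ₀N²A/ℓ, N = √(Lℓ / (μ₀A)).
N = √[(8.720×10^-2)(0.196) / ((4π×10⁻⁷)×6.158×10^-4)] = √(2.209×10^7) ≈ 4699.8.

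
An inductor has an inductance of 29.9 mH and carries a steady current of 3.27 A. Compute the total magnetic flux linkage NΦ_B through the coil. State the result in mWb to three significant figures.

NΦ_B ≈ 97.8 mWb

From L = NΦ_B/I, the flux linkage is NΦ_B = LI.
NΦ_B = (2.990×10^-2 H)(3.27 A) = 9.777×10^-2 Wb.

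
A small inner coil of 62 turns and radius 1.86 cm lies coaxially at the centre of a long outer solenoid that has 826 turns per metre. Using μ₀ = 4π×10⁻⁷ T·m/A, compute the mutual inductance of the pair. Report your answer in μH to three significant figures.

The outer solenoid produces a uniform field B₁ = μ₀n₁I₁ across the inner coil,
so the flux linkage is N₂Φ = N₂B₁A₂ = μ₀n₁N₂A₂·I₁, giving M = μ₀n₁N₂A₂.
A₂ = πr² = π(1.860×10^-2 m)² = 1.087×10^-3 m².
M = (4π×10⁻⁷)(826)(62)(1.087×10^-3) = 6.9945×10^-5 H.

M ≈ 69.9 μH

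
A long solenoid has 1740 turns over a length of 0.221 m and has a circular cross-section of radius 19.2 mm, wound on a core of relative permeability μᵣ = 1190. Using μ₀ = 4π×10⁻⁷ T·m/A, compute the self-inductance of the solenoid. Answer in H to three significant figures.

A = πr² = π(1.920×10^-2 m)² = 1.158×10^-3 m².
For a long solenoid, L = μ₀μᵣN²A/ℓ.
L = (4π×10⁻⁷)(1190)(1740)²(1.158×10^-3)/(0.221 m) = 23.73 H.

L ≈ 23.7 H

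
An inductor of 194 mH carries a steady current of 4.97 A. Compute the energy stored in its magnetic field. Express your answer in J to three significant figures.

U ≈ 2.40 J

Stored magnetic energy: U = ½LI².
U = ½(0.194 H)(4.97 A)² = 2.396 J.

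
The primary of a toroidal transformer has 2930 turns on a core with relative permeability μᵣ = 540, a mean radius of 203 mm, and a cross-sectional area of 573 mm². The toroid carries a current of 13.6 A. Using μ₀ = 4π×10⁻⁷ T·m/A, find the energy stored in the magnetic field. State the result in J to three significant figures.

U ≈ 242 J

L = μ₀μᵣN²A/(2πR) = (4π×10⁻⁷)(540)(2930)²(5.730×10^-4)/(2π×0.203) = 2.617 H.
U = ½LI² = ½(2.617)(13.6)² = 242 J.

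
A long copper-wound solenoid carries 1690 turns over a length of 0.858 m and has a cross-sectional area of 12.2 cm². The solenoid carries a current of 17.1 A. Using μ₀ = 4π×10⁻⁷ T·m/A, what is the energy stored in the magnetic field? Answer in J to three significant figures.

A = 12.2 cm² = 1.220×10^-3 m².
L = μ₀N²A/ℓ = (4π×10⁻⁷)(1690)²(1.220×10^-3)/(0.858) = 5.103×10^-3 H.
U = ½LI² = ½(5.103×10^-3)(17.1)² = 0.7461 J.

U ≈ 0.746 J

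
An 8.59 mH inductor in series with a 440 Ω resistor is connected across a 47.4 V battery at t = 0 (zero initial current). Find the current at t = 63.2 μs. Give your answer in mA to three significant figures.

τ = L/R = 8.590×10^-3/440 = 1.952×10^-5 s; final current I_∞ = ε/R = 47.4/440 = 0.1077 A.
I(t) = I_∞(1 − e^(−t/τ)) with t/τ = 3.237.
I = (0.1077)(1 − e^(−3.237)) = 0.103497 A.

I ≈ 103 mA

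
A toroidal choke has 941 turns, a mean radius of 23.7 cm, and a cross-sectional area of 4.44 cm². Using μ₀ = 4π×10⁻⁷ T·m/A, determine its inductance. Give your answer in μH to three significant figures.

For a thin toroid, L = μ₀N²A/(2πR).
L = (4π×10⁻⁷)(941)²(4.440×10^-4) / (2π×0.237 m) = 3.318×10^-4 H.

L ≈ 332 μH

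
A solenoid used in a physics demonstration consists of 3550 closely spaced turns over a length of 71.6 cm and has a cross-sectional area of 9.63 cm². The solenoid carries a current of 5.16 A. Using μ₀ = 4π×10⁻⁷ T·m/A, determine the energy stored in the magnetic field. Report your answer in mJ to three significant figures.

A = 9.63 cm² = 9.630×10^-4 m².
L = μ₀N²A/ℓ = (4π×10⁻⁷)(3550)²(9.630×10^-4)/(0.716) = 2.130×10^-2 H.
U = ½LI² = ½(2.130×10^-2)(5.16)² = 0.2836 J.

U ≈ 284 mJ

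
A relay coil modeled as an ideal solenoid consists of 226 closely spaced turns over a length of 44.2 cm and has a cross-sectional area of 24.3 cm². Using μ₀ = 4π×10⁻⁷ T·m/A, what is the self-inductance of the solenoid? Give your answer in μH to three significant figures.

A = 24.3 cm² = 2.430×10^-3 m².
For a long solenoid, L = μ₀N²A/ℓ.
L = (4π×10⁻⁷)(226)²(2.430×10^-3)/(0.442 m) = 3.529×10^-4 H.

L ≈ 353 μH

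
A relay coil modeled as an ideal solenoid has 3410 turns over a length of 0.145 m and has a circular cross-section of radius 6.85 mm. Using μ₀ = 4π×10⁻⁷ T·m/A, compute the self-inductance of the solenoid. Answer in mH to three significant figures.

A = πr² = π(6.850×10^-3 m)² = 1.474×10^-4 m².
For a long solenoid, L = μ₀N²A/ℓ.
L = (4π×10⁻⁷)(3410)²(1.474×10^-4)/(0.145 m) = 1.486×10^-2 H.

L ≈ 14.9 mH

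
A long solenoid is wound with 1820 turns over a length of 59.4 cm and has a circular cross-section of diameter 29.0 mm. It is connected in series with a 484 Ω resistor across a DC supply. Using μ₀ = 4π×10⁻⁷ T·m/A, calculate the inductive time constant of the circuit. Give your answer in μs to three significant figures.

τ ≈ 9.56 μs

A = π(d/2)² = π(1.450×10^-2 m)² = 6.605×10^-4 m².
L = μ₀N²A/ℓ = (4π×10⁻⁷)(1820)²(6.605×10^-4)/(0.594) = 4.629×10^-3 H.
τ = L/R = (4.629×10^-3)/(484) = 9.563×10^-6 s.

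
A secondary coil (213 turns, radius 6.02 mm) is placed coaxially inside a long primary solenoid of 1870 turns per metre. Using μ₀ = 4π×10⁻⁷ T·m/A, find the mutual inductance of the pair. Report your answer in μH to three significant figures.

The outer solenoid produces a uniform field B₁ = μ₀n₁I₁ across the inner coil,
so the flux linkage is N₂Φ = N₂B₁A₂ = μ₀n₁N₂A₂·I₁, giving M = μ₀n₁N₂A₂.
A₂ = πr² = π(6.020×10^-3 m)² = 1.139×10^-4 m².
M = (4π×10⁻⁷)(1870)(213)(1.139×10^-4) = 5.699×10^-5 H.

M ≈ 57.0 μH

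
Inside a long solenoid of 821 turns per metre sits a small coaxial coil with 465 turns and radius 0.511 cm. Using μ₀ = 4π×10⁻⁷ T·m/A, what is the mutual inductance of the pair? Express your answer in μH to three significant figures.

M ≈ 39.4 μH

The outer solenoid produces a uniform field B₁ = μ₀n₁I₁ across the inner coil,
so the flux linkage is N₂Φ = N₂B₁A₂ = μ₀n₁N₂A₂·I₁, giving M = μ₀n₁N₂A₂.
A₂ = πr² = π(5.110×10^-3 m)² = 8.203×10^-5 m².
M = (4π×10⁻⁷)(821)(465)(8.203×10^-5) = 3.935×10^-5 H.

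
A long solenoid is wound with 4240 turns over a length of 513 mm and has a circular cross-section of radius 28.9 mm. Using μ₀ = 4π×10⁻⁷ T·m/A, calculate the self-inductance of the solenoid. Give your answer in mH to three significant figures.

L ≈ 116 mH

A = πr² = π(2.890×10^-2 m)² = 2.624×10^-3 m².
For a long solenoid, L = μ₀N²A/ℓ.
L = (4π×10⁻⁷)(4240)²(2.624×10^-3)/(0.513 m) = 0.1155 H.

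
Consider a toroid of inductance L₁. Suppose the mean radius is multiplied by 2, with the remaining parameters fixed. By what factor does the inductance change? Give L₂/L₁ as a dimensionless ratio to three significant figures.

For a toroid, L ∝ μᵣN²A/R.
L₂/L₁ = (2)^-1 = 0.500.

L₂/L₁ = 0.500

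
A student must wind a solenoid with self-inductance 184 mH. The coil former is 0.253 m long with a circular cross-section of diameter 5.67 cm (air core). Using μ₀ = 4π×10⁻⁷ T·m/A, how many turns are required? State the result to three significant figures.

N ≈ 3830 turns

A = π(d/2)² = π(2.835×10^-2 m)² = 2.52497×10^-3 m².
From L = μ₀N²A/ℓ, N = √(Lℓ / (μ₀A)).
N = √[(0.184)(0.253) / ((4π×10⁻⁷)×2.52497×10^-3)] = √(1.467×10^7) ≈ 3830.3.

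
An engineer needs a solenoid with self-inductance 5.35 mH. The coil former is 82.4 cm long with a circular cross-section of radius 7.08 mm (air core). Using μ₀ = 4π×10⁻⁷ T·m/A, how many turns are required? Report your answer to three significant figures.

A = πr² = π(7.080×10^-3 m)² = 1.5748×10^-4 m².
From L = μ₀N²A/ℓ, N = √(Lℓ / (μ₀A)).
N = √[(5.350×10^-3)(0.824) / ((4π×10⁻⁷)×1.5748×10^-4)] = √(2.228×10^7) ≈ 4719.8.

N ≈ 4720 turns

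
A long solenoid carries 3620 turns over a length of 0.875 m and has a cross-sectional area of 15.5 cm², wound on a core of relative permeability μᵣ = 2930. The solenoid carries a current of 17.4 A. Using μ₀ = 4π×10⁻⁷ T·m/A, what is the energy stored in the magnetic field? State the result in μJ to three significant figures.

A = 15.5 cm² = 1.550×10^-3 m².
L = μ₀μᵣN²A/ℓ = (4π×10⁻⁷)(2930)(3620)²(1.550×10^-3)/(0.875) = 85.47 H.
U = ½LI² = ½(85.47)(17.4)² = 1.294×10^4 J.

U ≈ 12900000000 μJ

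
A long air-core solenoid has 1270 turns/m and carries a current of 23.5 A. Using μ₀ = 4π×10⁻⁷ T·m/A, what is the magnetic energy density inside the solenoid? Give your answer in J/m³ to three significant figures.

B = μ₀nI = (4π×10⁻⁷)(1.270×10^3)(23.5) = 3.750×10^-2 T.
u = B²/(2μ₀) = (3.750×10^-2)²/(2×4π×10⁻⁷) = 559.7 J/m³.

u ≈ 560 J/m³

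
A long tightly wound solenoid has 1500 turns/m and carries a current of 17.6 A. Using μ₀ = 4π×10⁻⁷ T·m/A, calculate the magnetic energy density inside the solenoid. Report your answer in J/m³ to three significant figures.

u ≈ 438 J/m³

B = μ₀nI = (4π×10⁻⁷)(1.500×10^3)(17.6) = 3.318×10^-2 T.
u = B²/(2μ₀) = (3.318×10^-2)²/(2×4π×10⁻⁷) = 437.9 J/m³.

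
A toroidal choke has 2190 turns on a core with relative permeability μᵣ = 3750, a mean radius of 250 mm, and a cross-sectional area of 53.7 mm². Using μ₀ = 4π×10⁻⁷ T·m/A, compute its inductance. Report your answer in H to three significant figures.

L ≈ 0.773 H

For a thin toroid, L = μ₀μᵣN²A/(2πR).
L = (4π×10⁻⁷)(3750)(2190)²(5.370×10^-5) / (2π×0.25 m) = 0.7727 H.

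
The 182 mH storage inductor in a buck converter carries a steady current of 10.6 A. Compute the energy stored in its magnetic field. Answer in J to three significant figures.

U ≈ 10.2 J

Stored magnetic energy: U = ½LI².
U = ½(0.182 H)(10.6 A)² = 10.22 J.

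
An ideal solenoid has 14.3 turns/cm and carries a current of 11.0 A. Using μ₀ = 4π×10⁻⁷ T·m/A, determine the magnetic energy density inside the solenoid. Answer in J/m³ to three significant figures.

u ≈ 155 J/m³

B = μ₀nI = (4π×10⁻⁷)(1.430×10^3)(11.0) = 1.977×10^-2 T.
u = B²/(2μ₀) = (1.977×10^-2)²/(2×4π×10⁻⁷) = 155.47 J/m³.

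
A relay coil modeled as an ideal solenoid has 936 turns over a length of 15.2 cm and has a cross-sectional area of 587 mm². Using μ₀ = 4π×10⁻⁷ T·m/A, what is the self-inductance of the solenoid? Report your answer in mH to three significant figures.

L ≈ 4.25 mH

A = 587 mm² = 5.870×10^-4 m².
For a long solenoid, L = μ₀N²A/ℓ.
L = (4π×10⁻⁷)(936)²(5.870×10^-4)/(0.152 m) = 4.252×10^-3 H.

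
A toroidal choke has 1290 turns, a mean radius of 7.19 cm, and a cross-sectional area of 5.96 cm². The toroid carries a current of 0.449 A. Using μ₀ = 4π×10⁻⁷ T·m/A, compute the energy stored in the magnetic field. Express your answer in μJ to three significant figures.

L = μ₀N²A/(2πR) = (4π×10⁻⁷)(1290)²(5.960×10^-4)/(2π×7.190×10^-2) = 2.759×10^-3 H.
U = ½LI² = ½(2.759×10^-3)(0.449)² = 2.781×10^-4 J.

U ≈ 278 μJ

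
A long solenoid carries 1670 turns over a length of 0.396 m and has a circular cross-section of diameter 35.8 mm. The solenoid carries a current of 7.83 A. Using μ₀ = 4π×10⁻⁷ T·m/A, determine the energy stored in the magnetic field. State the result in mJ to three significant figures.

U ≈ 273 mJ

A = π(d/2)² = π(1.790×10^-2 m)² = 1.007×10^-3 m².
L = μ₀N²A/ℓ = (4π×10⁻⁷)(1670)²(1.007×10^-3)/(0.396) = 8.908×10^-3 H.
U = ½LI² = ½(8.908×10^-3)(7.83)² = 0.2731 J.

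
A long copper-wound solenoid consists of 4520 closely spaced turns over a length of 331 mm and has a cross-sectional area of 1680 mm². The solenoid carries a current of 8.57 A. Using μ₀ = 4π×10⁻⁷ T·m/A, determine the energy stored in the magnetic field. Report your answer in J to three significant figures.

A = 1680 mm² = 1.680×10^-3 m².
L = μ₀N²A/ℓ = (4π×10⁻⁷)(4520)²(1.680×10^-3)/(0.331) = 0.1303 H.
U = ½LI² = ½(0.1303)(8.57)² = 4.785 J.

U ≈ 4.79 J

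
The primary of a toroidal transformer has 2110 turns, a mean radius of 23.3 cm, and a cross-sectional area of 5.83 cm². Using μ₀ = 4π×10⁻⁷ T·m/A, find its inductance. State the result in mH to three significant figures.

For a thin toroid, L = μ₀N²A/(2πR).
L = (4π×10⁻⁷)(2110)²(5.830×10^-4) / (2π×0.233 m) = 2.228×10^-3 H.

L ≈ 2.23 mH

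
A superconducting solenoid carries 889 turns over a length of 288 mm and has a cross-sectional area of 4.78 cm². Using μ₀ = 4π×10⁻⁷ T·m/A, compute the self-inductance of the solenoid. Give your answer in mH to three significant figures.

A = 4.78 cm² = 4.780×10^-4 m².
For a long solenoid, L = μ₀N²A/ℓ.
L = (4π×10⁻⁷)(889)²(4.780×10^-4)/(0.288 m) = 1.648×10^-3 H.

L ≈ 1.65 mH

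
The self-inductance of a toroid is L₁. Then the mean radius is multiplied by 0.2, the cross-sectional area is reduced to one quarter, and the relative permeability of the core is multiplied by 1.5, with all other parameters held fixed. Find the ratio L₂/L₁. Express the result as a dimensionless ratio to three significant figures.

For a toroid, L ∝ μᵣN²A/R.
L₂/L₁ = (0.2)^-1 × (0.25) × (1.5) = 1.88.

L₂/L₁ = 1.88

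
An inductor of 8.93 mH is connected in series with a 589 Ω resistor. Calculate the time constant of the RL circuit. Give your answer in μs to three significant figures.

τ = L/R = (8.930×10^-3 H)/(589 Ω) = 1.516×10^-5 s.

τ ≈ 15.2 μs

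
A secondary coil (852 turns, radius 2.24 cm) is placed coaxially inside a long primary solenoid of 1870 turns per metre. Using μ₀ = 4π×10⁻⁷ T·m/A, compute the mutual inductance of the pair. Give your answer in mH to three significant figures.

The outer solenoid produces a uniform field B₁ = μ₀n₁I₁ across the inner coil,
so the flux linkage is N₂Φ = N₂B₁A₂ = μ₀n₁N₂A₂·I₁, giving M = μ₀n₁N₂A₂.
A₂ = πr² = π(2.240×10^-2 m)² = 1.576×10^-3 m².
M = (4π×10⁻⁷)(1870)(852)(1.576×10^-3) = 3.156×10^-3 H.

M ≈ 3.16 mH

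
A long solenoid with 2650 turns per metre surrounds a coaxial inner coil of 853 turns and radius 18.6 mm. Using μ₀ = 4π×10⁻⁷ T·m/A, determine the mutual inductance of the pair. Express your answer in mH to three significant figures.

M ≈ 3.09 mH

The outer solenoid produces a uniform field B₁ = μ₀n₁I₁ across the inner coil,
so the flux linkage is N₂Φ = N₂B₁A₂ = μ₀n₁N₂A₂·I₁, giving M = μ₀n₁N₂A₂.
A₂ = πr² = π(1.860×10^-2 m)² = 1.087×10^-3 m².
M = (4π×10⁻⁷)(2650)(853)(1.087×10^-3) = 3.087×10^-3 H.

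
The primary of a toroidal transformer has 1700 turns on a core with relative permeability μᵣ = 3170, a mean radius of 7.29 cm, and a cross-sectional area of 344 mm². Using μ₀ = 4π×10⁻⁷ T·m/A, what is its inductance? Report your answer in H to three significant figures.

For a thin toroid, L = μ₀μᵣN²A/(2πR).
L = (4π×10⁻⁷)(3170)(1700)²(3.440×10^-4) / (2π×7.290×10^-2 m) = 8.646 H.

L ≈ 8.65 H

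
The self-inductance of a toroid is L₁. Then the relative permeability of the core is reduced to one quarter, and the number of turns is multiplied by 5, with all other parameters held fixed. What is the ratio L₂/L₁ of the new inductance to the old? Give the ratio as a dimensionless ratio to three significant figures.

For a toroid, L ∝ μᵣN²A/R.
L₂/L₁ = (0.25) × (5)^2 = 6.25.

L₂/L₁ = 6.25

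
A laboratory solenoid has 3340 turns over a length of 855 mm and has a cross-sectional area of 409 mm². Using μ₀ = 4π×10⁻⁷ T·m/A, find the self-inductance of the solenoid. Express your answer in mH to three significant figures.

L ≈ 6.71 mH

A = 409 mm² = 4.090×10^-4 m².
For a long solenoid, L = μ₀N²A/ℓ.
L = (4π×10⁻⁷)(3340)²(4.090×10^-4)/(0.855 m) = 6.706×10^-3 H.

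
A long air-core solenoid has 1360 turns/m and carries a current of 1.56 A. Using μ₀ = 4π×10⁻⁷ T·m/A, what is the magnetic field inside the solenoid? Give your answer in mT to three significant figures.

B ≈ 2.67 mT

Inside a long solenoid, B = μ₀nI.
B = (4π×10⁻⁷)(1.360×10^3 m⁻¹)(1.56 A) = 2.666×10^-3 T.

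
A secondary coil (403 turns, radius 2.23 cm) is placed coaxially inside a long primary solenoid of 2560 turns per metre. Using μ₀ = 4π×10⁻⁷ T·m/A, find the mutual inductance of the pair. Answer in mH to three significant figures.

M ≈ 2.03 mH

The outer solenoid produces a uniform field B₁ = μ₀n₁I₁ across the inner coil,
so the flux linkage is N₂Φ = N₂B₁A₂ = μ₀n₁N₂A₂·I₁, giving M = μ₀n₁N₂A₂.
A₂ = πr² = π(2.230×10^-2 m)² = 1.562×10^-3 m².
M = (4π×10⁻⁷)(2560)(403)(1.562×10^-3) = 2.025×10^-3 H.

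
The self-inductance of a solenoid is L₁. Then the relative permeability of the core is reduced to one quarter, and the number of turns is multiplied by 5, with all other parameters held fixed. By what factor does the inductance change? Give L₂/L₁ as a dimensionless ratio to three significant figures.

L₂/L₁ = 6.25

For a solenoid, L ∝ μᵣN²A/ℓ.
L₂/L₁ = (0.25) × (5)^2 = 6.25.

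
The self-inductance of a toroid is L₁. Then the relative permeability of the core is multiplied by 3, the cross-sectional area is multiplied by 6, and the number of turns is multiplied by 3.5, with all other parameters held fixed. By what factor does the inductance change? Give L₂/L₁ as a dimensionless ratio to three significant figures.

L₂/L₁ = 221

For a toroid, L ∝ μᵣN²A/R.
L₂/L₁ = (3) × (6) × (3.5)^2 = 221.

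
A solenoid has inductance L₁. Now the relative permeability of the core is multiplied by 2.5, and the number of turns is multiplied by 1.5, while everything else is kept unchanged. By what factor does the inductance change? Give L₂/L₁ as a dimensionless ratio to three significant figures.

L₂/L₁ = 5.63

For a solenoid, L ∝ μᵣN²A/ℓ.
L₂/L₁ = (2.5) × (1.5)^2 = 5.63.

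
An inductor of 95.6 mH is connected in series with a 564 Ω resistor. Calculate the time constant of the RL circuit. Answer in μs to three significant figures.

τ = L/R = (9.560×10^-2 H)/(564 Ω) = 1.695×10^-4 s.

τ ≈ 170 μs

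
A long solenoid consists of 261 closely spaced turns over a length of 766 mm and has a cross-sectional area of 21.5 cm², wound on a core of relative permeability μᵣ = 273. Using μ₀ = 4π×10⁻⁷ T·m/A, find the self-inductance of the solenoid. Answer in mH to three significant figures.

A = 21.5 cm² = 2.150×10^-3 m².
For a long solenoid, L = μ₀μᵣN²A/ℓ.
L = (4π×10⁻⁷)(273)(261)²(2.150×10^-3)/(0.766 m) = 6.559×10^-2 H.

L ≈ 65.6 mH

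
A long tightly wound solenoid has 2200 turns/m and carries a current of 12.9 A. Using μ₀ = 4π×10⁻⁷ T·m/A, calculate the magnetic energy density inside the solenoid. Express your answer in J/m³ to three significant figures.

B = μ₀nI = (4π×10⁻⁷)(2.200×10^3)(12.9) = 3.566×10^-2 T.
u = B²/(2μ₀) = (3.566×10^-2)²/(2×4π×10⁻⁷) = 506.1 J/m³.

u ≈ 506 J/m³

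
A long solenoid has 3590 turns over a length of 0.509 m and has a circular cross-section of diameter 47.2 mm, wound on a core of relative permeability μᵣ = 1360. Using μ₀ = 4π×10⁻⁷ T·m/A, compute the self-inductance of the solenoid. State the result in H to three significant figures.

A = π(d/2)² = π(2.360×10^-2 m)² = 1.750×10^-3 m².
For a long solenoid, L = μ₀μᵣN²A/ℓ.
L = (4π×10⁻⁷)(1360)(3590)²(1.750×10^-3)/(0.509 m) = 75.72 H.

L ≈ 75.7 H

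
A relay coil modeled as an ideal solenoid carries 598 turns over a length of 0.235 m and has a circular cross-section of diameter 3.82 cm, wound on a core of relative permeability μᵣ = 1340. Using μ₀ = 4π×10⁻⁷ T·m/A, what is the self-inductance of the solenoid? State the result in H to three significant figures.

L ≈ 2.94 H

A = π(d/2)² = π(1.910×10^-2 m)² = 1.146×10^-3 m².
For a long solenoid, L = μ₀μᵣN²A/ℓ.
L = (4π×10⁻⁷)(1340)(598)²(1.146×10^-3)/(0.235 m) = 2.937 H.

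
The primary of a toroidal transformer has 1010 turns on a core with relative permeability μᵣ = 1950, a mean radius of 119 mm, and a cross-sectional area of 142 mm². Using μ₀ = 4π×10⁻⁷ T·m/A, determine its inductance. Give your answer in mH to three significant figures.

For a thin toroid, L = μ₀μᵣN²A/(2πR).
L = (4π×10⁻⁷)(1950)(1010)²(1.420×10^-4) / (2π×0.119 m) = 0.4747 H.

L ≈ 475 mH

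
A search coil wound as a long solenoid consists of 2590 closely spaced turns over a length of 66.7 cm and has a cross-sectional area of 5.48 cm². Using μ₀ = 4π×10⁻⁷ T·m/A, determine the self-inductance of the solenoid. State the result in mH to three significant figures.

L ≈ 6.93 mH

A = 5.48 cm² = 5.480×10^-4 m².
For a long solenoid, L = μ₀N²A/ℓ.
L = (4π×10⁻⁷)(2590)²(5.480×10^-4)/(0.667 m) = 6.926×10^-3 H.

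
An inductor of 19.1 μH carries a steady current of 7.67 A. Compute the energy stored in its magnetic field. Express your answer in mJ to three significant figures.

Stored magnetic energy: U = ½LI².
U = ½(1.910×10^-5 H)(7.67 A)² = 5.618×10^-4 J.

U ≈ 0.562 mJ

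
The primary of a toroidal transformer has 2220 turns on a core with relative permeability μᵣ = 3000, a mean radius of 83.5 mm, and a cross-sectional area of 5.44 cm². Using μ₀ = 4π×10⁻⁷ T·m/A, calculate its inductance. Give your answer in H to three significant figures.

L ≈ 19.3 H

For a thin toroid, L = μ₀μᵣN²A/(2πR).
L = (4π×10⁻⁷)(3000)(2220)²(5.440×10^-4) / (2π×8.350×10^-2 m) = 19.27 H.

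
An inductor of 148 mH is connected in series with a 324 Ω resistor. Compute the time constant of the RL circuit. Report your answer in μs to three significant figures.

τ ≈ 457 μs

τ = L/R = (0.148 H)/(324 Ω) = 4.568×10^-4 s.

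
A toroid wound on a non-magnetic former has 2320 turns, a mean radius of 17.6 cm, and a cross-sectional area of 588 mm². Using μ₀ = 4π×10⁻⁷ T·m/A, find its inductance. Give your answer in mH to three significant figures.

For a thin toroid, L = μ₀N²A/(2πR).
L = (4π×10⁻⁷)(2320)²(5.880×10^-4) / (2π×0.176 m) = 3.596×10^-3 H.

L ≈ 3.60 mH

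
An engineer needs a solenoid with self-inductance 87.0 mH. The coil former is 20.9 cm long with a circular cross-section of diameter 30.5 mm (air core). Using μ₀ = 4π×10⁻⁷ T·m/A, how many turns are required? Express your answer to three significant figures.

N ≈ 4450 turns

A = π(d/2)² = π(1.525×10^-2 m)² = 7.306×10^-4 m².
From L = μ₀N²A/ℓ, N = √(Lℓ / (μ₀A)).
N = √[(8.700×10^-2)(0.209) / ((4π×10⁻⁷)×7.306×10^-4)] = √(1.980×10^7) ≈ 4450.2.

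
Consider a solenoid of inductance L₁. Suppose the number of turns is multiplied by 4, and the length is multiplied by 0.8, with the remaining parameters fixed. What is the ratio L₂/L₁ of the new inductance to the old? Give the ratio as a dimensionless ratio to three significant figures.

L₂/L₁ = 20.0

For a solenoid, L ∝ μᵣN²A/ℓ.
L₂/L₁ = (4)^2 × (0.8)^-1 = 20.0.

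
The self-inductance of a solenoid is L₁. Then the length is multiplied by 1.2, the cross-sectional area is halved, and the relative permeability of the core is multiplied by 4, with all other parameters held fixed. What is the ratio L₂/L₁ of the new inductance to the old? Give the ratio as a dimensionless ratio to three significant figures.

For a solenoid, L ∝ μᵣN²A/ℓ.
L₂/L₁ = (1.2)^-1 × (0.5) × (4) = 1.67.

L₂/L₁ = 1.67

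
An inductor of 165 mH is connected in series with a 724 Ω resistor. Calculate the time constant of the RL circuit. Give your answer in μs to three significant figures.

τ = L/R = (0.165 H)/(724 Ω) = 2.279×10^-4 s.

τ ≈ 228 μs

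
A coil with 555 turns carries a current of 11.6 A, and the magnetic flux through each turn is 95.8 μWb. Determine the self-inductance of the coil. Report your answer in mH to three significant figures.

Self-inductance is defined by L = NΦ_B/I (flux linkage over current).
L = (555)(9.580×10^-5 Wb)/(11.6 A) = 4.584×10^-3 H.

L ≈ 4.58 mH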